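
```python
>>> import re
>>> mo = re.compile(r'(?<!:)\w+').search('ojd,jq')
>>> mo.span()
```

A negative assertion filters positions out without eating any characters.
`search` walks the string left to right and returns the first match it finds.
The match spans [0:3] → 'ojd'.

(0, 3)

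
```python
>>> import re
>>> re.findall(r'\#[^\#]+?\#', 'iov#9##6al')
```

Matches: at [3:6] → '#9#'.
No capturing groups, so `findall` returns the 1 full match string.

['#9#']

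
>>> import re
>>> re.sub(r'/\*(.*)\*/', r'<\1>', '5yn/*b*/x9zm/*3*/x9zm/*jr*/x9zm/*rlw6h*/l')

'5yn<b*/x9zm/*3*/x9zm/*jr*/x9zm/*rlw6h>l'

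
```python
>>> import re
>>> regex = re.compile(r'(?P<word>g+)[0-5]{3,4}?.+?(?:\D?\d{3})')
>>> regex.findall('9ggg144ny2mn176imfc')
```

With a single group, `findall` returns only what that group captured — 1 item.

['ggg']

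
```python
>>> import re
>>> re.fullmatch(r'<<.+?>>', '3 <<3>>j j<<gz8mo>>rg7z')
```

For `fullmatch`, every character of the input must be accounted for by the pattern.
Here the pattern can't cover the whole string, so the call returns None.

None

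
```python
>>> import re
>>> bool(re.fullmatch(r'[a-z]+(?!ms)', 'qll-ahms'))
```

`(?!…)`/`(?<!…)` only lets a position through if the neighbouring text does NOT match; no characters are consumed.
For `fullmatch`, every character of the input must be accounted for by the pattern.
Here there's no way to consume every character, so the call returns None, and `bool(None)` is False.

False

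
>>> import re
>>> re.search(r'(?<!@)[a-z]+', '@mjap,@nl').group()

'jap'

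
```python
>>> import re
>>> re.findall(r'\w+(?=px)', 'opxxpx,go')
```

The positive lookaround only admits positions where the adjacent text matches; those characters stay outside the span.
`findall` yields the raw match text (1 of them) because the pattern has no groups.

['opxx']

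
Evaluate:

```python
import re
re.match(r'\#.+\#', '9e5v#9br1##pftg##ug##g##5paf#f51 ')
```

None

`re.match` won't scan ahead — the pattern has to work from the very first character.
Here position 0 doesn't satisfy it, so the call returns None.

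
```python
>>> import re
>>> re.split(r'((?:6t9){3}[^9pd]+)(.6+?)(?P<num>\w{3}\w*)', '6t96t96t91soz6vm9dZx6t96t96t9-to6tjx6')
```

Pattern: the literal '6t9' repeated 3 times, then one or more of any character except [9pd] (captured); then any character, then one or more of a literal '6' (lazy) (captured); then exactly 3 of a word character, then zero or more of a word character (captured as 'num').
Matches to split on: at [0:29] → '6t96t96t91soz6vm9dZx6t96t96t9'.
`re.split` interleaves the captured-group text with the surrounding fragments.

['', '6t96t96t91so', 'z6', 'vm9dZx6t96t96t9', '-to6tjx6']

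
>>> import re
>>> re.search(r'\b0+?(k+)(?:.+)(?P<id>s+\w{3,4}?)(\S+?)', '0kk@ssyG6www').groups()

('kk', 'syG6', 'w')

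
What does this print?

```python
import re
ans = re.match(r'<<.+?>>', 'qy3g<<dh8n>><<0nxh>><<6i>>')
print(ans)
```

None

With `match`, the pattern is implicitly anchored at the beginning.
Here the string doesn't start with a match, so the call returns None.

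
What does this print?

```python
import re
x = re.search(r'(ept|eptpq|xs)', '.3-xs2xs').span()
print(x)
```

(3, 5)

`search` walks the string left to right and returns the first match it finds.
The match spans [3:5] → 'xs'.
Captured: group 1 = 'xs'.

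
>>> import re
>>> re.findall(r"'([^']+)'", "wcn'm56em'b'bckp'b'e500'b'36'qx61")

Scanning left to right: at [3:10] match "'m56em'", group 1 = 'm56em'; at [11:17] match "'bckp'", group 1 = 'bckp'; at [18:24] match "'e500'", group 1 = 'e500'; at [25:29] match "'36'", group 1 = '36'.
One capturing group, so `findall` returns just the captured substring from each match — 4 in all.

['m56em', 'bckp', 'e500', '36']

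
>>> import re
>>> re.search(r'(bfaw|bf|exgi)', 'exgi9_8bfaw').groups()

('exgi',)

The match spans [0:4] → 'exgi'.
Captured: group 1 = 'exgi'.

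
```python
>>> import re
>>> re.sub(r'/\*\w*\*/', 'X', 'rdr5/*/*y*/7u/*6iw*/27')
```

'rdr5/*X7uX27'

Every occurrence is swapped for 'X'.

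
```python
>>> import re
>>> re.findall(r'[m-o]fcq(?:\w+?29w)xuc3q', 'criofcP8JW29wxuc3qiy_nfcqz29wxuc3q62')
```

['nfcqz29wxuc3q']

`findall` yields the raw match text (1 of them) because the pattern has no groups.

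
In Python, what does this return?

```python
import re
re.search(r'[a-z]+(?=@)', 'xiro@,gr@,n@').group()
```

'xiro'

The lookaround is zero-width — it requires the adjacent text to match without consuming it, so the asserted text isn't part of the match.
`re.search` tries every starting position until one works.
The match spans [0:4] → 'xiro'.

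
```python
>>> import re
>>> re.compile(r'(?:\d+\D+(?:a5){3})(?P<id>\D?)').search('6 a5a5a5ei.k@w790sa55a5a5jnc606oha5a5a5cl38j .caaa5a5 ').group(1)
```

The pattern matches one or more of a digit, then one or more of a non-digit, then the literal 'a5' repeated 3 times (non-capturing group); then optionally a non-digit (captured as 'id').
Unlike `match`, `search` isn't anchored — it looks for the pattern anywhere in the string.
The match spans [0:9] → '6 a5a5a5e'.
Captured: group 1 = 'e'.

'e'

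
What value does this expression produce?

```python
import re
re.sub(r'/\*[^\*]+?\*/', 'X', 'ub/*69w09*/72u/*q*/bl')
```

Matches: at [2:11] → '/*69w09*/'; at [14:19] → '/*q*/'.
`sub` substitutes 'X' at each match site.

'ubX72uXbl'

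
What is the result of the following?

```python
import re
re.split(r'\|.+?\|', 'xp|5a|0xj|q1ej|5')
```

['xp', '0xj', '5']

Matches to split on: at [2:6] → '|5a|'; at [9:15] → '|q1ej|'.
Splitting on the pattern gives 3 pieces.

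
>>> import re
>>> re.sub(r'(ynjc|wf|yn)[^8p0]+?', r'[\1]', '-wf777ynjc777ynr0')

Alternation isn't longest-match — the leftmost alternative that fits at this position is chosen.
Matches: at [1:4] → 'wf7'; at [6:11] → 'ynjc7'; at [13:16] → 'ynr'.
The replacement refers to a captured group, so each match is rewritten using its own captured text.

'-[wf]77[ynjc]77[yn]0'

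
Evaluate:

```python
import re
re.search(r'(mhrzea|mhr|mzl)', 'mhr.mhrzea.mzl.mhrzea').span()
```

(0, 3)

The match spans [0:3] → 'mhr'.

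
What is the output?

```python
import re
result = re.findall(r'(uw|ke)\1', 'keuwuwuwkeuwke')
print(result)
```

['uw']

After group 1 captures some text, `\1` only succeeds where that same text appears again.
`findall` collects group 1 from the one match (1 total).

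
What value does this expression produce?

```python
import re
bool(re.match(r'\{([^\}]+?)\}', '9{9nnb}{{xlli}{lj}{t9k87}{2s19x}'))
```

False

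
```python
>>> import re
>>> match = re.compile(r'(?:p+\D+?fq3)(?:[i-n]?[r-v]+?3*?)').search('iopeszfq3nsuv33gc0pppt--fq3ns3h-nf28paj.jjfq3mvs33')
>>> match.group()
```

'peszfq3ns'

The pattern matches one or more of the literal 'p', then one or more of a non-digit (lazy), then the literal 'fq3' (non-capturing group); then optionally a character in [i-n], then one or more of a character in [r-v] (lazy), then zero or more of a literal '3' (lazy) (non-capturing group).
A non-greedy quantifier consumes as few characters as it can — just enough that the remainder of the pattern still matches from where it stops; whatever follows it matches normally.
Unlike `match`, `search` isn't anchored — it looks for the pattern anywhere in the string.
The match spans [2:11] → 'peszfq3ns'.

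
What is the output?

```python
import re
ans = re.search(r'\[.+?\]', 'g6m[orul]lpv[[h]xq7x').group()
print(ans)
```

[orul]

Lazy quantifiers expand one character at a time until the remainder of the pattern can match.
The match spans [3:9] → '[orul]'.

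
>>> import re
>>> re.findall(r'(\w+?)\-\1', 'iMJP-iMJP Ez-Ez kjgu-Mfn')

['iMJP', 'Ez']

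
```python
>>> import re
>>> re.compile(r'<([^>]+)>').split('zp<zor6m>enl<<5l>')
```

Matches to split on: at [2:9] → '<zor6m>'; at [12:17] → '<<5l>'.
The group in the pattern means `split` returns the separators' captures alongside the pieces.

['zp', 'zor6m', 'enl', '<5l', '']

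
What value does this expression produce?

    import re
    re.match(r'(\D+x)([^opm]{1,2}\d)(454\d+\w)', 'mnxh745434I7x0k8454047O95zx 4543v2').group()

Pattern: one or more of a non-digit, then the literal 'x' (captured); then 1 to 2 of any character except [opm], then a digit (captured); then the literal '454', then one or more of a digit, then a word character (captured).
With `match`, the pattern is implicitly anchored at the beginning.
The match spans [0:11] → 'mnxh745434I'.
Captured: group 1 = 'mnx', group 2 = 'h7', group 3 = '45434I'.

'mnxh745434I'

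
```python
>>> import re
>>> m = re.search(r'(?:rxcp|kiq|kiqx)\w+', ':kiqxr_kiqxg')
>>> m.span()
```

(1, 12)

Unlike `match`, `search` isn't anchored — it looks for the pattern anywhere in the string.
The match spans [1:12] → 'kiqxr_kiqxg'.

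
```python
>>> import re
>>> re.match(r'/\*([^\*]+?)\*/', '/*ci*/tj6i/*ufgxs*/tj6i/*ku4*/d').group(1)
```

'ci'

With `match`, the pattern is implicitly anchored at the beginning.
The match spans [0:6] → '/*ci*/'.
Captured: group 1 = 'ci'.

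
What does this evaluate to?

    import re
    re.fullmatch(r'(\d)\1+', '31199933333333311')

`re.fullmatch` requires the pattern to consume the entire string.
Here there's no way to consume every character, so the call returns None.

None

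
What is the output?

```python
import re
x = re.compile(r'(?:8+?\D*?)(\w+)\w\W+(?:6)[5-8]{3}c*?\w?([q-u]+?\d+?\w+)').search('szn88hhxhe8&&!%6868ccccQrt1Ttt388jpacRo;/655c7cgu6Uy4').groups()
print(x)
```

('8hhxhe', 'rt1Ttt388jpacRo')

Pattern: one or more of a literal '8' (lazy), then zero or more of a non-digit (lazy) (non-capturing group); then one or more of a word character (captured); then a word character, then one or more of a non-word character; then a literal '6' (non-capturing group); then exactly 3 of a character in [5-8], then zero or more of the literal 'c' (lazy), then optionally a word character; then one or more of a character in [q-u] (lazy), then one or more of a digit (lazy), then one or more of a word character (captured).
A non-greedy quantifier consumes as few characters as it can — just enough that the remainder of the pattern still matches from where it stops; whatever follows it matches normally.
`re.search` tries every starting position until one works.
The match spans [3:39] → '88hhxhe8&&!%6868ccccQrt1Ttt388jpacRo'.
Captured: group 1 = '8hhxhe', group 2 = 'rt1Ttt388jpacRo'.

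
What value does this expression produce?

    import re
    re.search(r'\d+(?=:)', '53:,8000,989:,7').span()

(0, 2)

Lookahead/lookbehind check context without consuming it, so the matched span excludes the asserted characters.
Unlike `match`, `search` isn't anchored — it looks for the pattern anywhere in the string.
The match spans [0:2] → '53'.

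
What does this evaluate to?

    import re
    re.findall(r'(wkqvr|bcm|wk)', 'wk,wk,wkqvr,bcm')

['wk', 'wk', 'wkqvr', 'bcm']

`|` is ordered: at each position the engine commits to the first alternative that works.
One capturing group, so `findall` returns just the captured substring from each match — 4 in all.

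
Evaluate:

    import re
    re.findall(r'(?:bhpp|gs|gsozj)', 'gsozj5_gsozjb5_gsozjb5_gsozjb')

['gs', 'gs', 'gs', 'gs']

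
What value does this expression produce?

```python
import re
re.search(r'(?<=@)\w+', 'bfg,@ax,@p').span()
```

The `(?=…)`/`(?<=…)` assertion just peeks at neighbouring text; it doesn't advance the match position.
`search` walks the string left to right and returns the first match it finds.
The match spans [5:7] → 'ax'.

(5, 7)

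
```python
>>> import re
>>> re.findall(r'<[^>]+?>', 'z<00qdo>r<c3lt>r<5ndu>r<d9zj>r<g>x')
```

No capturing groups, so `findall` returns the 5 full match strings.

['<00qdo>', '<c3lt>', '<5ndu>', '<d9zj>', '<g>']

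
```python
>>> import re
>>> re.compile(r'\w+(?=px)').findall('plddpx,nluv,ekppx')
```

['pldd', 'ekp']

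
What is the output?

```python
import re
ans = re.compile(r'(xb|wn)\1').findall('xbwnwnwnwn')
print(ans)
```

`\1` has to match the exact text group 1 already captured.
With a single group, `findall` returns only what that group captured — 2 items.

['wn', 'wn']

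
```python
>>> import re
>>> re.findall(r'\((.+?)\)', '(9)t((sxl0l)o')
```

['9', '(sxl0l']

The `?` after the quantifier makes it lazy — it takes as little as possible before letting the rest of the pattern try.
Walking the string: at [0:3] match '(9)', group 1 = '9'; at [4:12] match '((sxl0l)', group 1 = '(sxl0l'.
`findall` collects group 1 from each match (2 total).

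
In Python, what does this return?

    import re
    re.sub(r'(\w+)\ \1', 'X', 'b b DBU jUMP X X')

The backreference `\1` re-matches whatever the first group consumed, character for character.
Every occurrence is swapped for 'X'.

'X DBU jUMP X'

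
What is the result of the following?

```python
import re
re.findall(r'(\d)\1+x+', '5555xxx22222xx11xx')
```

After group 1 captures some text, `\1` only succeeds where that same text appears again.
`findall` collects group 1 from each match (3 total).

['5', '2', '1']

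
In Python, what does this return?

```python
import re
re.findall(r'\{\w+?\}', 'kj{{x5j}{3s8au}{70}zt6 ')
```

With no groups in the pattern, `findall` gives back each whole match — 3 here.

['{x5j}', '{3s8au}', '{70}']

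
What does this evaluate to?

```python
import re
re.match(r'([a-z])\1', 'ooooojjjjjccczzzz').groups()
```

('o',)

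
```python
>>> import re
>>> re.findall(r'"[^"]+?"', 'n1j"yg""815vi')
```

['"yg"']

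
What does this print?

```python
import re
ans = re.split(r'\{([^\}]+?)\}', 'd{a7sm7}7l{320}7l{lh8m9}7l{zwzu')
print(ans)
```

['d', 'a7sm7', '7l', '320', '7l', 'lh8m9', '7l{zwzu']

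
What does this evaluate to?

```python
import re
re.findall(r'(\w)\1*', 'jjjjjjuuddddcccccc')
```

A backreference is literal: `\1` must see the identical characters the first group matched.
Scanning left to right: at [0:6] match 'jjjjjj', group 1 = 'j'; at [6:8] match 'uu', group 1 = 'u'; at [8:12] match 'dddd', group 1 = 'd'; at [12:18] match 'cccccc', group 1 = 'c'.
Because there's exactly one group, `findall` drops the full match and keeps group 1 from each hit.

['j', 'u', 'd', 'c']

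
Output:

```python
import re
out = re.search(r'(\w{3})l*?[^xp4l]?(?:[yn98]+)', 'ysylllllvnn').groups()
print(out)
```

('ysy',)

Pattern: exactly 3 of a word character (captured); then zero or more of a literal 'l' (lazy); then optionally any character except [xp4l]; then one or more of one of [yn98] (non-capturing group).
`re.search` scans for the first position where the pattern succeeds.
The match spans [0:11] → 'ysylllllvnn'.
Captured: group 1 = 'ysy'.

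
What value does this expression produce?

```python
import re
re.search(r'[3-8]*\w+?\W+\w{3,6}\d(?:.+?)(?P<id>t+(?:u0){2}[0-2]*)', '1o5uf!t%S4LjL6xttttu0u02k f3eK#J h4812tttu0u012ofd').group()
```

't%S4LjL6xttttu0u02'

This matches zero or more of a character in [3-8], then one or more of a word character (lazy); then one or more of a non-word character, then 3 to 6 of a word character, then a digit; then one or more of any character (lazy) (non-capturing group); then one or more of a literal 't', then the literal 'u0' repeated 2 times, then zero or more of a character in [0-2] (captured as 'id').
`search` walks the string left to right and returns the first match it finds.
The match spans [6:24] → 't%S4LjL6xttttu0u02'.
Captured: group 1 = 'ttttu0u02'.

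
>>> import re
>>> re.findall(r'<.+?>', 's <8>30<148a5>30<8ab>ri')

['<8>', '<148a5>', '<8ab>']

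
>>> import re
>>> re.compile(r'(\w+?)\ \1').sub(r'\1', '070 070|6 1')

'070|6 1'

The backreference `\1` re-matches whatever the first group consumed, character for character.
Matches: at [0:7] → '070 070'.
Each match is replaced using the text its own group 1 captured.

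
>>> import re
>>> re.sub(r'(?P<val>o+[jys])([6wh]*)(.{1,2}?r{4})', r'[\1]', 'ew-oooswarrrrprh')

'ew-[ooos]prh'

The pattern matches one or more of the literal 'o', then one of [jys] (captured as 'val'); then zero or more of one of [6wh] (captured); then 1 to 2 of any character (lazy), then exactly 4 of a literal 'r' (captured).
Matches: at [3:13] → 'oooswarrrr'.
Each match is replaced using the text its own group 1 captured.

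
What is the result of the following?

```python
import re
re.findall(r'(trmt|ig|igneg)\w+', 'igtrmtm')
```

Matches: at [0:7] match 'igtrmtm', group 1 = 'ig'.
With a single group, `findall` returns only what that group captured — 1 item.

['ig']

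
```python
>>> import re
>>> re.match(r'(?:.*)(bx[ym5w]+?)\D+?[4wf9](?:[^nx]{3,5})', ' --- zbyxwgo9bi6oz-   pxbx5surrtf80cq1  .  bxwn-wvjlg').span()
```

Pattern: zero or more of any character (non-capturing group); then the literal 'bx', then one or more of one of [ym5w] (lazy) (captured); then one or more of a non-digit (lazy), then one of [4wf9]; then 3 to 5 of any character except [nx] (non-capturing group).
`re.match` won't scan ahead — the pattern has to work from the very first character.
The match spans [0:53] → ' --- zbyxwgo9bi6oz-   pxbx5surrtf80cq1  .  bxwn-wvjlg'.
Captured: group 1 = 'bxw'.

(0, 53)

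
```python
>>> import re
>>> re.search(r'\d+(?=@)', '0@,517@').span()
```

Because the assertion is zero-width, the text it checks is not consumed and won't appear in the result.
`search` walks the string left to right and returns the first match it finds.
The match spans [0:1] → '0'.

(0, 1)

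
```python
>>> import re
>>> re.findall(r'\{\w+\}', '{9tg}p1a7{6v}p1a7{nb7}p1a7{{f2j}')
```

With no groups in the pattern, `findall` gives back each whole match — 4 here.

['{9tg}', '{6v}', '{nb7}', '{f2j}']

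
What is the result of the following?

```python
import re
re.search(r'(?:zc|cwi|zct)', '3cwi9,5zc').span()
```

`search` walks the string left to right and returns the first match it finds.
The match spans [1:4] → 'cwi'.

(1, 4)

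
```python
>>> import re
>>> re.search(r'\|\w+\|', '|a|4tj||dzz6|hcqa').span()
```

The match spans [0:3] → '|a|'.

(0, 3)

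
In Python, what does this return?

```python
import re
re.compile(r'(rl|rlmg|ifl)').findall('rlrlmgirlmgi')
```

Branches in `(...|...)` are attempted left-to-right; the first branch that allows the whole pattern to succeed is taken.
Matches: at [0:2] match 'rl', group 1 = 'rl'; at [2:4] match 'rl', group 1 = 'rl'; at [7:9] match 'rl', group 1 = 'rl'.
With a single group, `findall` returns only what that group captured — 3 items.

['rl', 'rl', 'rl']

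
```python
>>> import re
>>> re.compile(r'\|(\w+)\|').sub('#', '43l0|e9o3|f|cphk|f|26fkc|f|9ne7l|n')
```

'43l0#f#f#f#n'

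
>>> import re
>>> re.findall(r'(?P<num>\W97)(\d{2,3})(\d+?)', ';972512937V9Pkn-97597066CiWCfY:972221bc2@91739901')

[(';97', '251', '2'), ('-97', '597', '0'), (':97', '222', '1')]

Pattern: a non-word character, then the literal '97' (captured as 'num'); then 2 to 3 of a digit (captured); then one or more of a digit (lazy) (captured).
Because the quantifier is non-greedy, it stops expanding at the earliest point where the rest of the pattern can succeed.
Matches: at [0:7] match ';972512', groups = (';97', '251', '2'); at [15:22] match '-975970', groups = ('-97', '597', '0'); at [30:37] match ':972221', groups = (':97', '222', '1').
Multiple groups make `findall` return tuples — one 3-tuple for each match.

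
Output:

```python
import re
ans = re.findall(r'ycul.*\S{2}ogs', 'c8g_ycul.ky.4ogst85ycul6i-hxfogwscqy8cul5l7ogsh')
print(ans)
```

['ycul.ky.4ogst85ycul6i-hxfogwscqy8cul5l7ogs']

The pattern matches a literal 'y', then the literal 'cul', then zero or more of any character; then exactly 2 of a non-whitespace character, then the literal 'ogs'.
Walking the string: at [4:46] → 'ycul.ky.4ogst85ycul6i-hxfogwscqy8cul5l7ogs'.
`findall` yields the raw match text (1 of them) because the pattern has no groups.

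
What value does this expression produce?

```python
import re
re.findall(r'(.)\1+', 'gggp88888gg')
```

After group 1 captures some text, `\1` only succeeds where that same text appears again.
Matches: at [0:3] match 'ggg', group 1 = 'g'; at [4:9] match '88888', group 1 = '8'; at [9:11] match 'gg', group 1 = 'g'.
`findall` collects group 1 from each match (3 total).

['g', '8', 'g']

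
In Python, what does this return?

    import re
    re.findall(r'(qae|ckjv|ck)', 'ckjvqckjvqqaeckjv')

['ckjv', 'ckjv', 'qae', 'ckjv']

Branches in `(...|...)` are attempted left-to-right; the first branch that allows the whole pattern to succeed is taken.
Because there's exactly one group, `findall` drops the full match and keeps group 1 from each hit.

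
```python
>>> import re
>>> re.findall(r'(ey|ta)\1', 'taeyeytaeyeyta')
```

['ey', 'ey']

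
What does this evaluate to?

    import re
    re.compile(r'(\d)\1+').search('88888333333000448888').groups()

('8',)

`\1` has to match the exact text group 1 already captured.
Unlike `match`, `search` isn't anchored — it looks for the pattern anywhere in the string.
The match spans [0:5] → '88888'.
Captured: group 1 = '8'.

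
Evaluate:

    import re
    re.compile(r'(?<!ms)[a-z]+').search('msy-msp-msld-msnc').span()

The negative lookahead/lookbehind blocks any match where the forbidden context is present.
`re.search` scans for the first position where the pattern succeeds.
The match spans [0:3] → 'msy'.

(0, 3)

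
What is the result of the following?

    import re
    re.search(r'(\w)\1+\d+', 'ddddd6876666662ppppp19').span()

`\1` has to match the exact text group 1 already captured.
`re.search` scans for the first position where the pattern succeeds.
The match spans [0:15] → 'ddddd6876666662'.
Captured: group 1 = 'd'.

(0, 15)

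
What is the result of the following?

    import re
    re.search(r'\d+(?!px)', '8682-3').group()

'8682'

A negative assertion filters positions out without eating any characters.
The match spans [0:4] → '8682'.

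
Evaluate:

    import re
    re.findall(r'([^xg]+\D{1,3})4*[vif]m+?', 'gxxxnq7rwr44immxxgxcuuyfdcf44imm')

['nq7rwr', 'cuuyfdcf']

With a single group, `findall` returns only what that group captured — 2 items.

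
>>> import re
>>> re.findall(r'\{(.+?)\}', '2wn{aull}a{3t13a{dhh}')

['aull', '3t13a{dhh']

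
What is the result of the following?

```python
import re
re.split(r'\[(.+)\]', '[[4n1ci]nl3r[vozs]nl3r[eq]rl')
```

['', '[4n1ci]nl3r[vozs]nl3r[eq', 'rl']

`re.split` interleaves the captured-group text with the surrounding fragments.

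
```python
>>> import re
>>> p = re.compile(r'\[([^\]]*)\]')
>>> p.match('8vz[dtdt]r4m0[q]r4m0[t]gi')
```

None

`re.match` won't scan ahead — the pattern has to work from the very first character.
Here the pattern fails at index 0, so the call returns None.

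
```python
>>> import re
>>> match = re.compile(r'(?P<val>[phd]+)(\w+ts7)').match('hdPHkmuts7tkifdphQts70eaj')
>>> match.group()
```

'hdPHkmuts7tkifdphQts7'

This matches one or more of one of [phd] (captured as 'val'); then one or more of a word character, then the literal 'ts7' (captured).
With `match`, the pattern is implicitly anchored at the beginning.
The match spans [0:21] → 'hdPHkmuts7tkifdphQts7'.
Captured: group 1 = 'hd', group 2 = 'PHkmuts7tkifdphQts7'.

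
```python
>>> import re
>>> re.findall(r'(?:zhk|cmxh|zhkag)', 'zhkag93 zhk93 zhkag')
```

['zhk', 'zhk', 'zhk']

Alternation tries branches left to right and keeps the first one that lets the overall match succeed at that position.
Matches: at [0:3] → 'zhk'; at [8:11] → 'zhk'; at [14:17] → 'zhk'.
With no groups in the pattern, `findall` gives back each whole match — 3 here.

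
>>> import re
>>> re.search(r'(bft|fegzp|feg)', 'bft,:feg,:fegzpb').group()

The match spans [0:3] → 'bft'.

'bft'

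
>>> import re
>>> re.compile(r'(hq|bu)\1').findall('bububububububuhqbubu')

['bu', 'bu', 'bu', 'bu']

`\1` is not a pattern — it's the concrete string captured by group 1, re-applied verbatim.
With a single group, `findall` returns only what that group captured — 4 items.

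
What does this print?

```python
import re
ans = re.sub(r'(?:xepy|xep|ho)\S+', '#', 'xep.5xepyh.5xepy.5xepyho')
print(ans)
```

#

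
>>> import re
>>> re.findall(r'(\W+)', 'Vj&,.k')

Pattern: one or more of a non-word character (captured).
`findall` collects group 1 from the one match (1 total).

['&,.']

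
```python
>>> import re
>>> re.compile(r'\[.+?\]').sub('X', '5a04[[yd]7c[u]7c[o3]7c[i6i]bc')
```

'5a04X7cX7cX7cXbc'

`sub` substitutes 'X' at each match site.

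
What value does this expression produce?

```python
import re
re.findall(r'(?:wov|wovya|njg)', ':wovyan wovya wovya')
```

['wov', 'wov', 'wov']

The regex engine tests alternatives in the order written; an earlier branch that matches wins even if a later one would match more.
Scanning left to right: at [1:4] → 'wov'; at [8:11] → 'wov'; at [14:17] → 'wov'.
With no groups in the pattern, `findall` gives back each whole match — 3 here.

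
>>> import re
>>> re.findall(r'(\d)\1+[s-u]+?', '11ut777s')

['1', '7']

The backreference `\1` re-matches whatever the first group consumed, character for character.
Because there's exactly one group, `findall` drops the full match and keeps group 1 from each hit.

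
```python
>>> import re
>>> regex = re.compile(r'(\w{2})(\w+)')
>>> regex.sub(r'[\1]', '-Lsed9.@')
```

'-[Ls].@'

The pattern matches exactly 2 of a word character (captured); then one or more of a word character (captured).
Matches: at [1:6] → 'Lsed9'.
`\1` in the replacement pulls in group 1's text for each match.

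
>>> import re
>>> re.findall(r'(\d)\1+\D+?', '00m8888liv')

The backreference `\1` re-matches whatever the first group consumed, character for character.
Because there's exactly one group, `findall` drops the full match and keeps group 1 from each hit.

['0', '8']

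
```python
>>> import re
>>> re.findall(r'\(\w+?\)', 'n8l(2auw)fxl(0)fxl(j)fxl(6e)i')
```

['(2auw)', '(0)', '(j)', '(6e)']

No capturing groups, so `findall` returns the 4 full match strings.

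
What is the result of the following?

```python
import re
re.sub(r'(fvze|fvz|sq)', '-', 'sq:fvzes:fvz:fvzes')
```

'-:-s:-:-s'

Alternation tries branches left to right and keeps the first one that lets the overall match succeed at that position.
Every occurrence is swapped for '-'.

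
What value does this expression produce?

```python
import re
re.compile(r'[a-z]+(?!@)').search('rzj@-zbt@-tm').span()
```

(0, 2)

The negative lookaround is zero-width — it rules out positions where the adjacent text would match, without consuming anything.
The match spans [0:2] → 'rz'.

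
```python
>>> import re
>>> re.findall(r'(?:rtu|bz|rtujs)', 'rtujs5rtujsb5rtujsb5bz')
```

['rtu', 'rtu', 'rtu', 'bz']

The regex engine tests alternatives in the order written; an earlier branch that matches wins even if a later one would match more.
Since nothing is captured, `findall` lists the 4 matched substrings directly.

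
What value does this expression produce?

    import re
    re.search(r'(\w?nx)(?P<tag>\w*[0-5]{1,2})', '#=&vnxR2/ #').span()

(3, 8)

Pattern: optionally a word character, then the literal 'nx' (captured); then zero or more of a word character, then 1 to 2 of a character in [0-5] (captured as 'tag').
`re.search` tries every starting position until one works.
The match spans [3:8] → 'vnxR2'.
Captured: group 1 = 'vnx', group 2 = 'R2'.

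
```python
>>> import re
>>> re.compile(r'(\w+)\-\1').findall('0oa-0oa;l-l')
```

['0oa', 'l']

A backreference is literal: `\1` must see the identical characters the first group matched.
Walking the string: at [0:7] match '0oa-0oa', group 1 = '0oa'; at [8:11] match 'l-l', group 1 = 'l'.
`findall` collects group 1 from each match (2 total).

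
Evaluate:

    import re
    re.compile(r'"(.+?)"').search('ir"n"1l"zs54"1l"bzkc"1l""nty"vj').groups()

('n',)

Unlike `match`, `search` isn't anchored — it looks for the pattern anywhere in the string.
The match spans [2:5] → '"n"'.
Captured: group 1 = 'n'.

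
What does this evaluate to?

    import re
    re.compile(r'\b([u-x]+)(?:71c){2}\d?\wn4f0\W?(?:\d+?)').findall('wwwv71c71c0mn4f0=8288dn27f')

The pattern matches a word boundary (`\b`, zero-width); then one or more of a character in [u-x] (captured); then the literal '71c' repeated 2 times, then optionally a digit, then a word character; then the literal 'n4', then the literal 'f0', then optionally a non-word character; then one or more of a digit (lazy) (non-capturing group).
Walking the string: at [0:18] match 'wwwv71c71c0mn4f0=8', group 1 = 'wwwv'.
`findall` collects group 1 from the one match (1 total).

['wwwv']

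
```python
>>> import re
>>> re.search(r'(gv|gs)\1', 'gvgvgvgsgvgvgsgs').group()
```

'gvgv'

After group 1 captures some text, `\1` only succeeds where that same text appears again.
The match spans [0:4] → 'gvgv'.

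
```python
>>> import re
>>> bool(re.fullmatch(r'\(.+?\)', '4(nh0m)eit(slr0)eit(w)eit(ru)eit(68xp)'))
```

For `fullmatch`, every character of the input must be accounted for by the pattern.
Here the pattern can't cover the whole string, so the call returns None, and `bool(None)` is False.

False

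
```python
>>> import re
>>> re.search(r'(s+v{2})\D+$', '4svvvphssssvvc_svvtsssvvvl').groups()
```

('svv',)

This matches one or more of the literal 's', then exactly 2 of the literal 'v' (captured); then one or more of a non-digit; then anchored at the end.
`search` walks the string left to right and returns the first match it finds.
The match spans [1:26] → 'svvvphssssvvc_svvtsssvvvl'.
Captured: group 1 = 'svv'.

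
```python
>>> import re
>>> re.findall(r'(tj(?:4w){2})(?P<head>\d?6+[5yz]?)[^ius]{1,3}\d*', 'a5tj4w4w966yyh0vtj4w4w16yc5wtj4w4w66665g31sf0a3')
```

[('tj4w4w', '966y'), ('tj4w4w', '16y'), ('tj4w4w', '66665')]

This matches the literal 'tj', then the literal '4w' repeated 2 times (captured); then optionally a digit, then one or more of a literal '6', then optionally one of [5yz] (captured as 'head'); then 1 to 3 of any character except [ius], then zero or more of a digit.
`findall` packs the 2 group values into a tuple for every match.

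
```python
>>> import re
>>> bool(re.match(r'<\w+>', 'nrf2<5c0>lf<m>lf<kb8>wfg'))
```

With `match`, the pattern is implicitly anchored at the beginning.
Here position 0 doesn't satisfy it, so the call returns None, and `bool(None)` is False.

False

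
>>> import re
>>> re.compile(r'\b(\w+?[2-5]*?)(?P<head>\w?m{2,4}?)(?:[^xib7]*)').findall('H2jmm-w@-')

[('H2', 'jmm')]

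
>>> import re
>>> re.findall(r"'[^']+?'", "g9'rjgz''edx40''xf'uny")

["'rjgz'", "'edx40'", "'xf'"]

Matches: at [2:8] → "'rjgz'"; at [8:15] → "'edx40'"; at [15:19] → "'xf'".
`findall` yields the raw match text (3 of them) because the pattern has no groups.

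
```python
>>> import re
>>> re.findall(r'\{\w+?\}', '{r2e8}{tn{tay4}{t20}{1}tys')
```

['{r2e8}', '{tay4}', '{t20}', '{1}']

Scanning left to right: at [0:6] → '{r2e8}'; at [9:15] → '{tay4}'; at [15:20] → '{t20}'; at [20:23] → '{1}'.
With no groups in the pattern, `findall` gives back each whole match — 4 here.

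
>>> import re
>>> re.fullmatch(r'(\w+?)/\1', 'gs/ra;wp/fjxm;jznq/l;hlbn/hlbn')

`re.fullmatch` requires the pattern to consume the entire string.
Here the string isn't matched end-to-end, so the call returns None.

None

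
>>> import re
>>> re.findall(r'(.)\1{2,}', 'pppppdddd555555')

['p', 'd', '5']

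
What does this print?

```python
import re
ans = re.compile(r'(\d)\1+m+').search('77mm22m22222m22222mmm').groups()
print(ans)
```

('7',)

A backreference is literal: `\1` must see the identical characters the first group matched.
`re.search` tries every starting position until one works.
The match spans [0:4] → '77mm'.
Captured: group 1 = '7'.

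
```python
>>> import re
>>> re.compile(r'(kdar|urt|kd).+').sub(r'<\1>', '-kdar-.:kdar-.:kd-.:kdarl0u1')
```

The regex engine tests alternatives in the order written; an earlier branch that matches wins even if a later one would match more.
Matches: at [1:28] → 'kdar-.:kdar-.:kd-.:kdarl0u1'.
Each match is replaced using the text its own group 1 captured.

'-<kdar>'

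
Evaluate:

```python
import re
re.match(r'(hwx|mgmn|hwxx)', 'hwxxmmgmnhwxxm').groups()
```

The match spans [0:3] → 'hwx'.
Captured: group 1 = 'hwx'.

('hwx',)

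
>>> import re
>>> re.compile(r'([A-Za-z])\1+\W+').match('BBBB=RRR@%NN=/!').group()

'BBBB='

`re.match` only tries the pattern at the start of the string.
The match spans [0:5] → 'BBBB='.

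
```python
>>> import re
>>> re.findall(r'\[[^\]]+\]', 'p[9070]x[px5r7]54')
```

No capturing groups, so `findall` returns the 2 full match strings.

['[9070]', '[px5r7]']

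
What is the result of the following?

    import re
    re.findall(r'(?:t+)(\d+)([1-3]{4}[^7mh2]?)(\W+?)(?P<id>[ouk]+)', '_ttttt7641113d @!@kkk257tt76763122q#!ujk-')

The pattern matches one or more of a literal 't' (non-capturing group); then one or more of a digit (captured); then exactly 4 of a character in [1-3], then optionally any character except [7mh2] (captured); then one or more of a non-word character (lazy) (captured); then one or more of one of [ouk] (captured as 'id').
4 groups means each result is a tuple of 4 captured strings — 2 here.

[('764', '1113d', ' @!@', 'kkk'), ('7676', '3122q', '#!', 'u')]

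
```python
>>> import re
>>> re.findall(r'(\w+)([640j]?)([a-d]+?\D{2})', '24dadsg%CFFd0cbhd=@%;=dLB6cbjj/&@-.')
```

Pattern: one or more of a word character (captured); then optionally one of [640j] (captured); then one or more of a character in [a-d] (lazy), then exactly 2 of a non-digit (captured).
Walking the string: at [0:7] match '24dadsg', groups = ('24da', '', 'dsg'); at [8:19] match 'CFFd0cbhd=@', groups = ('CFFd0cbh', '', 'd=@'); at [22:30] match 'dLB6cbjj', groups = ('dLB6c', '', 'bjj').
`findall` packs the 3 group values into a tuple for every match.

[('24da', '', 'dsg'), ('CFFd0cbh', '', 'd=@'), ('dLB6c', '', 'bjj')]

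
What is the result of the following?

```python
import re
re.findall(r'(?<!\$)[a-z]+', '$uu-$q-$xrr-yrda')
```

`(?!…)`/`(?<!…)` only lets a position through if the neighbouring text does NOT match; no characters are consumed.
Matches: at [2:3] → 'u'; at [9:11] → 'rr'; at [12:16] → 'yrda'.
`findall` yields the raw match text (3 of them) because the pattern has no groups.

['u', 'rr', 'yrda']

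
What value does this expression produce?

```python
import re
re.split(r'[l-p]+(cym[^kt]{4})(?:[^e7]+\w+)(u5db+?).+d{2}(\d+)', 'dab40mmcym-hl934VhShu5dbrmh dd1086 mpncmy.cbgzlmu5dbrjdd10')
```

This matches one or more of a character in [l-p]; then the literal 'cym', then exactly 4 of any character except [kt] (captured); then one or more of any character except [e7], then one or more of a word character (non-capturing group); then the literal 'u5d', then one or more of a literal 'b' (lazy) (captured); then one or more of any character, then exactly 2 of the literal 'd'; then one or more of a digit (captured).
Because the pattern has a capturing group, `split` also inserts each captured text between the pieces.

['dab40', 'cym-hl9', 'u5db', '10', '']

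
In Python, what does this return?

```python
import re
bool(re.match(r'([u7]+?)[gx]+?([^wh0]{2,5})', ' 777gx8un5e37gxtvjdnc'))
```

This matches one or more of one of [u7] (lazy) (captured); then one or more of one of [gx] (lazy); then 2 to 5 of any character except [wh0] (captured).
`match` is anchored at position 0; if the pattern doesn't fit there, it returns None.
Here the string doesn't start with a match, so the call returns None, and `bool(None)` is False.

False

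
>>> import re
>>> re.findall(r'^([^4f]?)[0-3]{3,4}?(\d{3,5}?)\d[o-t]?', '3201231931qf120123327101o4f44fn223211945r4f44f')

The pattern matches anchored at the start of the string; then optionally any character except [4f] (captured); then 3 to 4 of a character in [0-3] (lazy); then 3 to 5 of a digit (lazy) (captured); then a digit, then optionally a character in [o-t].
The `?` after the quantifier makes it lazy — it takes as little as possible before letting the rest of the pattern try.
Scanning left to right: at [0:8] match '32012319', groups = ('3', '231').
With 2 capturing groups, `findall` returns a 2-tuple per match.

[('3', '231')]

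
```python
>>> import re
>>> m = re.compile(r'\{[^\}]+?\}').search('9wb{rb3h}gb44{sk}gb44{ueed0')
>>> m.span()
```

`re.search` tries every starting position until one works.
The match spans [3:9] → '{rb3h}'.

(3, 9)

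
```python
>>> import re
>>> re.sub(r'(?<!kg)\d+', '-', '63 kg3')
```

'- kg3'

The negative lookahead/lookbehind blocks any match where the forbidden context is present.
Matches: at [0:2] → '63'.
Every occurrence is swapped for '-'.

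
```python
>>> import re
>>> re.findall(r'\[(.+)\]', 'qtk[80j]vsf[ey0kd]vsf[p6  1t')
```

['80j]vsf[ey0kd']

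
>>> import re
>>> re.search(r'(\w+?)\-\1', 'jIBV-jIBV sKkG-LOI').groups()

After group 1 captures some text, `\1` only succeeds where that same text appears again.
Unlike `match`, `search` isn't anchored — it looks for the pattern anywhere in the string.
The match spans [0:9] → 'jIBV-jIBV'.
Captured: group 1 = 'jIBV'.

('jIBV',)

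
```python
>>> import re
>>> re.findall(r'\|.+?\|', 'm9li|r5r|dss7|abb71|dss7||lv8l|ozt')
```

['|r5r|', '|abb71|', '||lv8l|']

Lazy quantifiers expand one character at a time until the remainder of the pattern can match.
Walking the string: at [4:9] → '|r5r|'; at [13:20] → '|abb71|'; at [24:31] → '||lv8l|'.
With no groups in the pattern, `findall` gives back each whole match — 3 here.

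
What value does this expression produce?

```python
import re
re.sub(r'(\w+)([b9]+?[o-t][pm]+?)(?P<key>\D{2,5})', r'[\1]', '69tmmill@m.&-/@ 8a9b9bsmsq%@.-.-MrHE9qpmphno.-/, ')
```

The pattern matches one or more of a word character (captured); then one or more of one of [b9] (lazy), then a character in [o-t], then one or more of one of [pm] (lazy) (captured); then 2 to 5 of a non-digit (captured as 'key').
Matches: at [0:9] → '69tmmill@'; at [16:29] → '8a9b9bsmsq%@.'; at [32:44] → 'MrHE9qpmphno'.
`\1` in the replacement pulls in group 1's text for each match.

'[6]m.&-/@ [8a9b9]-.-[MrHE].-/, '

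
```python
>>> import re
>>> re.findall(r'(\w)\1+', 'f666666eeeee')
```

`\1` is not a pattern — it's the concrete string captured by group 1, re-applied verbatim.
One capturing group, so `findall` returns just the captured substring from each match — 2 in all.

['6', 'e']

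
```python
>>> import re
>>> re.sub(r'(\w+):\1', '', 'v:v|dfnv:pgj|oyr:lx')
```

'|dfnv:pgj|oyr:lx'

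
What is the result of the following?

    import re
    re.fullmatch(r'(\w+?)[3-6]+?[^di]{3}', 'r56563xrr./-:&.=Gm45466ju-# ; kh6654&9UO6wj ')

None

`re.fullmatch` is like wrapping the pattern in `^…$` (in single-line mode).
Here the string isn't matched end-to-end, so the call returns None.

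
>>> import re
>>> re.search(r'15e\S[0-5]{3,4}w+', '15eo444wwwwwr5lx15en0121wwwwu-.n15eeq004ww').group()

Pattern: the literal '15e', then a non-whitespace character; then 3 to 4 of a character in [0-5], then one or more of the literal 'w'.
`re.search` tries every starting position until one works.
The match spans [0:12] → '15eo444wwwww'.

'15eo444wwwww'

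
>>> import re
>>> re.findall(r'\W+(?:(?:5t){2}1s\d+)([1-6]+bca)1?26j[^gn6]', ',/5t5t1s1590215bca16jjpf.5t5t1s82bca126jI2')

['2bca']

Pattern: one or more of a non-word character; then the literal '5t' repeated 2 times, then the literal '1s', then one or more of a digit (non-capturing group); then one or more of a character in [1-6], then the literal 'bca' (captured); then optionally the literal '1', then the literal '26j', then any character except [gn6].
Walking the string: at [24:41] match '.5t5t1s82bca126jI', group 1 = '2bca'.
With a single group, `findall` returns only what that group captured — 1 item.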